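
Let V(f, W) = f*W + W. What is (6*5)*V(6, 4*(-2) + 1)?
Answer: -1470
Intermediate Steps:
V(f, W) = W + W*f (V(f, W) = W*f + W = W + W*f)
(6*5)*V(6, 4*(-2) + 1) = (6*5)*((4*(-2) + 1)*(1 + 6)) = 30*((-8 + 1)*7) = 30*(-7*7) = 30*(-49) = -1470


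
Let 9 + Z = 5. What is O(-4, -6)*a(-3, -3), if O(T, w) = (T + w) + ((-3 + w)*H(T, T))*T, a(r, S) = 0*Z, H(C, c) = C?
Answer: 0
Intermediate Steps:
Z = -4 (Z = -9 + 5 = -4)
a(r, S) = 0 (a(r, S) = 0*(-4) = 0)
O(T, w) = T + w + T²*(-3 + w) (O(T, w) = (T + w) + ((-3 + w)*T)*T = (T + w) + (T*(-3 + w))*T = (T + w) + T²*(-3 + w) = T + w + T²*(-3 + w))
O(-4, -6)*a(-3, -3) = (-4 - 6 - 3*(-4)² - 6*(-4)²)*0 = (-4 - 6 - 3*16 - 6*16)*0 = (-4 - 6 - 48 - 96)*0 = -154*0 = 0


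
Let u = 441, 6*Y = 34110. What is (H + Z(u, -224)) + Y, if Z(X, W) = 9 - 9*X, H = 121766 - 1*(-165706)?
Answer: 289197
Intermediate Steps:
Y = 5685 (Y = (1/6)*34110 = 5685)
H = 287472 (H = 121766 + 165706 = 287472)
(H + Z(u, -224)) + Y = (287472 + (9 - 9*441)) + 5685 = (287472 + (9 - 3969)) + 5685 = (287472 - 3960) + 5685 = 283512 + 5685 = 289197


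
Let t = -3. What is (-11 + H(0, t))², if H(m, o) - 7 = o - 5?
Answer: 144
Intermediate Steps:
H(m, o) = 2 + o (H(m, o) = 7 + (o - 5) = 7 + (-5 + o) = 2 + o)
(-11 + H(0, t))² = (-11 + (2 - 3))² = (-11 - 1)² = (-12)² = 144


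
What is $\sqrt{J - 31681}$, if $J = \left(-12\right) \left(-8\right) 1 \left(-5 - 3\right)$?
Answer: $i \sqrt{32449} \approx 180.14 i$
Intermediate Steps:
$J = -768$ ($J = 96 \cdot 1 \left(-8\right) = 96 \left(-8\right) = -768$)
$\sqrt{J - 31681} = \sqrt{-768 - 31681} = \sqrt{-32449} = i \sqrt{32449}$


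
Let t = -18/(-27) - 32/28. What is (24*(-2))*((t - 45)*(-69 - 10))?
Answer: -1207120/7 ≈ -1.7245e+5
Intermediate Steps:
t = -10/21 (t = -18*(-1/27) - 32*1/28 = ⅔ - 8/7 = -10/21 ≈ -0.47619)
(24*(-2))*((t - 45)*(-69 - 10)) = (24*(-2))*((-10/21 - 45)*(-69 - 10)) = -(-15280)*(-79)/7 = -48*75445/21 = -1207120/7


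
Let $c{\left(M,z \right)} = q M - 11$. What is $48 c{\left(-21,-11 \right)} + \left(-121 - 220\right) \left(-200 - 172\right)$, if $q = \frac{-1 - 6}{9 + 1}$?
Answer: $\frac{635148}{5} \approx 1.2703 \cdot 10^{5}$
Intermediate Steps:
$q = - \frac{7}{10} \approx -0.7$
$c{\left(M,z \right)} = -11 - \frac{7 M}{10}$ ($c{\left(M,z \right)} = - \frac{7 M}{10} - 11 = -11 - \frac{7 M}{10}$)
$48 c{\left(-21,-11 \right)} + \left(-121 - 220\right) \left(-200 - 172\right) = 48 \left(-11 - - \frac{147}{10}\right) + \left(-121 - 220\right) \left(-200 - 172\right) = 48 \left(-11 + \frac{147}{10}\right) - -126852 = 48 \cdot \frac{37}{10} + 126852 = \frac{888}{5} + 126852 = \frac{635148}{5}$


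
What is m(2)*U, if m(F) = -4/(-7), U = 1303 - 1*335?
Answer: 3872/7 ≈ 553.14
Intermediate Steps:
U = 968 (U = 1303 - 335 = 968)
m(F) = 4/7 (m(F) = -4*(-⅐) = 4/7)
m(2)*U = (4/7)*968 = 3872/7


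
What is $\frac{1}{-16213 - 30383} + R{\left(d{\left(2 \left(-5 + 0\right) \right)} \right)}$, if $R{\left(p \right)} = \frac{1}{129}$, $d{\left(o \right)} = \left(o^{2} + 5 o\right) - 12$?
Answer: $\frac{5163}{667876} \approx 0.0077305$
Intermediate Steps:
$d{\left(o \right)} = -12 + o^{2} + 5 o$
$R{\left(p \right)} = \frac{1}{129}$
$\frac{1}{-16213 - 30383} + R{\left(d{\left(2 \left(-5 + 0\right) \right)} \right)} = \frac{1}{-16213 - 30383} + \frac{1}{129} = \frac{1}{-46596} + \frac{1}{129} = - \frac{1}{46596} + \frac{1}{129} = \frac{5163}{667876}$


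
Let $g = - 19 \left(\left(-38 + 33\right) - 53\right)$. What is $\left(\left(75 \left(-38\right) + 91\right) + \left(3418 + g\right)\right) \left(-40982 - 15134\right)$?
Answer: $-98820276$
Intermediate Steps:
$g = 1102$ ($g = - 19 \left(-5 - 53\right) = \left(-19\right) \left(-58\right) = 1102$)
$\left(\left(75 \left(-38\right) + 91\right) + \left(3418 + g\right)\right) \left(-40982 - 15134\right) = \left(\left(75 \left(-38\right) + 91\right) + \left(3418 + 1102\right)\right) \left(-40982 - 15134\right) = \left(\left(-2850 + 91\right) + 4520\right) \left(-56116\right) = \left(-2759 + 4520\right) \left(-56116\right) = 1761 \left(-56116\right) = -98820276$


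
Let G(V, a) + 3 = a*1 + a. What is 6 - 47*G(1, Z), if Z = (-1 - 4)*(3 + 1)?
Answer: 2027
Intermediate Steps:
Z = -20 (Z = -5*4 = -20)
G(V, a) = -3 + 2*a (G(V, a) = -3 + (a*1 + a) = -3 + (a + a) = -3 + 2*a)
6 - 47*G(1, Z) = 6 - 47*(-3 + 2*(-20)) = 6 - 47*(-3 - 40) = 6 - 47*(-43) = 6 + 2021 = 2027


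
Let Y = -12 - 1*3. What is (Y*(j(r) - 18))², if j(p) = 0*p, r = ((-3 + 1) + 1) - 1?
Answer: 72900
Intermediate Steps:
r = -2 (r = (-2 + 1) - 1 = -1 - 1 = -2)
j(p) = 0
Y = -15 (Y = -12 - 3 = -15)
(Y*(j(r) - 18))² = (-15*(0 - 18))² = (-15*(-18))² = 270² = 72900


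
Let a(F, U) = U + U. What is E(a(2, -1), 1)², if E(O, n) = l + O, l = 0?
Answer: 4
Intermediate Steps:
a(F, U) = 2*U
E(O, n) = O (E(O, n) = 0 + O = O)
E(a(2, -1), 1)² = (2*(-1))² = (-2)² = 4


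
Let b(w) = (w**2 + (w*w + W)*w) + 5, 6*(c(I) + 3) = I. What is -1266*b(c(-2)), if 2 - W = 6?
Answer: 86510/9 ≈ 9612.2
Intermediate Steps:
W = -4 (W = 2 - 1*6 = 2 - 6 = -4)
c(I) = -3 + I/6
b(w) = 5 + w**2 + w*(-4 + w**2) (b(w) = (w**2 + (w*w - 4)*w) + 5 = (w**2 + (w**2 - 4)*w) + 5 = (w**2 + (-4 + w**2)*w) + 5 = (w**2 + w*(-4 + w**2)) + 5 = 5 + w**2 + w*(-4 + w**2))
-1266*b(c(-2)) = -1266*(5 + (-3 + (1/6)*(-2))**2 + (-3 + (1/6)*(-2))**3 - 4*(-3 + (1/6)*(-2))) = -1266*(5 + (-3 - 1/3)**2 + (-3 - 1/3)**3 - 4*(-3 - 1/3)) = -1266*(5 + (-10/3)**2 + (-10/3)**3 - 4*(-10/3)) = -1266*(5 + 100/9 - 1000/27 + 40/3) = -1266*(-205/27) = 86510/9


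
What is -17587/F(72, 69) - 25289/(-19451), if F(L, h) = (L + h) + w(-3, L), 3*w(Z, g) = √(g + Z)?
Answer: -143194113571/1159668620 + 17587*√69/59620 ≈ -121.03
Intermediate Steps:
w(Z, g) = √(Z + g)/3 (w(Z, g) = √(g + Z)/3 = √(Z + g)/3)
F(L, h) = L + h + √(-3 + L)/3 (F(L, h) = (L + h) + √(-3 + L)/3 = L + h + √(-3 + L)/3)
-17587/F(72, 69) - 25289/(-19451) = -17587/(72 + 69 + √(-3 + 72)/3) - 25289/(-19451) = -17587/(72 + 69 + √69/3) - 25289*(-1/19451) = -17587/(141 + √69/3) + 25289/19451 = 25289/19451 - 17587/(141 + √69/3)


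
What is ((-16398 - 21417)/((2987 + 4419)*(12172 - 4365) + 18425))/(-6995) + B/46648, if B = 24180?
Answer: 489125561150691/943619729620246 ≈ 0.51835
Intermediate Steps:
((-16398 - 21417)/((2987 + 4419)*(12172 - 4365) + 18425))/(-6995) + B/46648 = ((-16398 - 21417)/((2987 + 4419)*(12172 - 4365) + 18425))/(-6995) + 24180/46648 = -37815/(7406*7807 + 18425)*(-1/6995) + 24180*(1/46648) = -37815/(57818642 + 18425)*(-1/6995) + 6045/11662 = -37815/57837067*(-1/6995) + 6045/11662 = 7563/80914056733 + 6045/11662 = 489125561150691/943619729620246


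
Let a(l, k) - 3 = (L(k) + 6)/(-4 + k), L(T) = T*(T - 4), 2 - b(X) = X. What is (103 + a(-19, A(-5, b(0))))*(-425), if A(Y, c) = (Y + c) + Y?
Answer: -82875/2 ≈ -41438.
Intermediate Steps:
b(X) = 2 - X
L(T) = T*(-4 + T)
A(Y, c) = c + 2*Y
a(l, k) = 3 + (6 + k*(-4 + k))/(-4 + k) (a(l, k) = 3 + (k*(-4 + k) + 6)/(-4 + k) = 3 + (6 + k*(-4 + k))/(-4 + k))
(103 + a(-19, A(-5, b(0))))*(-425) = (103 + (-6 + ((2 - 1*0) + 2*(-5))² - ((2 - 1*0) + 2*(-5)))/(-4 + ((2 - 1*0) + 2*(-5))))*(-425) = (103 + (-6 + ((2 + 0) - 10)² - ((2 + 0) - 10))/(-4 + ((2 + 0) - 10)))*(-425) = (103 + (-6 + (2 - 10)² - (2 - 10))/(-4 + (2 - 10)))*(-425) = (103 + (-6 + (-8)² - 1*(-8))/(-4 - 8))*(-425) = (103 + (-6 + 64 + 8)/(-12))*(-425) = (103 - 1/12*66)*(-425) = (103 - 11/2)*(-425) = (195/2)*(-425) = -82875/2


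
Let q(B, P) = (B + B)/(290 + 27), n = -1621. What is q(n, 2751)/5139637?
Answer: -3242/1629264929 ≈ -1.9899e-6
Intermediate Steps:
q(B, P) = 2*B/317 (q(B, P) = (2*B)/317 = (2*B)*(1/317) = 2*B/317)
q(n, 2751)/5139637 = ((2/317)*(-1621))/5139637 = -3242/317*1/5139637 = -3242/1629264929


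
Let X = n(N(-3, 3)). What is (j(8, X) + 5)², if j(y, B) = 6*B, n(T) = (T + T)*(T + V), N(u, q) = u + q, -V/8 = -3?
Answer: 25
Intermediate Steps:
V = 24 (V = -8*(-3) = 24)
N(u, q) = q + u
n(T) = 2*T*(24 + T) (n(T) = (T + T)*(T + 24) = (2*T)*(24 + T) = 2*T*(24 + T))
X = 0 (X = 2*(3 - 3)*(24 + (3 - 3)) = 2*0*(24 + 0) = 2*0*24 = 0)
(j(8, X) + 5)² = (6*0 + 5)² = (0 + 5)² = 5² = 25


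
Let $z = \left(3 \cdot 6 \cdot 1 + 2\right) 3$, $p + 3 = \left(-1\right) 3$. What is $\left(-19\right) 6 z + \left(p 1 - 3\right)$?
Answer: $-6849$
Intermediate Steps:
$p = -6$ ($p = -3 - 3 = -6$)
$z = 60$ ($z = \left(18 \cdot 1 + 2\right) 3 = \left(18 + 2\right) 3 = 20 \cdot 3 = 60$)
$\left(-19\right) 6 z + \left(p 1 - 3\right) = \left(-19\right) 6 \cdot 60 - 9 = \left(-114\right) 60 - 9 = -6840 - 9 = -6849$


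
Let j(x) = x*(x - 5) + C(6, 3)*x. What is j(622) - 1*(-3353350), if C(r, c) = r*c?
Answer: 3748320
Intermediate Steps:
C(r, c) = c*r
j(x) = 18*x + x*(-5 + x) (j(x) = x*(x - 5) + (3*6)*x = x*(-5 + x) + 18*x = 18*x + x*(-5 + x))
j(622) - 1*(-3353350) = 622*(13 + 622) - 1*(-3353350) = 622*635 + 3353350 = 394970 + 3353350 = 3748320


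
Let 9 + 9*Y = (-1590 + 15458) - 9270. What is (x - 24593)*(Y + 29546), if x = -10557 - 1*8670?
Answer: -11853441460/9 ≈ -1.3170e+9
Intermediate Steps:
x = -19227 (x = -10557 - 8670 = -19227)
Y = 4589/9 (Y = -1 + ((-1590 + 15458) - 9270)/9 = -1 + (13868 - 9270)/9 = -1 + (⅑)*4598 = -1 + 4598/9 = 4589/9 ≈ 509.89)
(x - 24593)*(Y + 29546) = (-19227 - 24593)*(4589/9 + 29546) = -43820*270503/9 = -11853441460/9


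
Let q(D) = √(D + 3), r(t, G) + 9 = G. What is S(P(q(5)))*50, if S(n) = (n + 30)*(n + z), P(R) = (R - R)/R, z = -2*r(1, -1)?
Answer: 30000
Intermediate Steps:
r(t, G) = -9 + G
q(D) = √(3 + D)
z = 20 (z = -2*(-9 - 1) = -2*(-10) = 20)
P(R) = 0 (P(R) = 0/R = 0)
S(n) = (20 + n)*(30 + n) (S(n) = (n + 30)*(n + 20) = (30 + n)*(20 + n) = (20 + n)*(30 + n))
S(P(q(5)))*50 = (600 + 0² + 50*0)*50 = (600 + 0 + 0)*50 = 600*50 = 30000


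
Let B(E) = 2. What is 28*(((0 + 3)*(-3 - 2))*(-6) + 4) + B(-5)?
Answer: 2634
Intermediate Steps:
28*(((0 + 3)*(-3 - 2))*(-6) + 4) + B(-5) = 28*(((0 + 3)*(-3 - 2))*(-6) + 4) + 2 = 28*((3*(-5))*(-6) + 4) + 2 = 28*(-15*(-6) + 4) + 2 = 28*(90 + 4) + 2 = 28*94 + 2 = 2632 + 2 = 2634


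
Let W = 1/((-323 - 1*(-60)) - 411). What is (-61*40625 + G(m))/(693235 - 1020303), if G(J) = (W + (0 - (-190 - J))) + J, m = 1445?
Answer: 1668180331/220443832 ≈ 7.5674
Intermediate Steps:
W = -1/674 (W = 1/((-323 + 60) - 411) = 1/(-263 - 411) = 1/(-674) = -1/674 ≈ -0.0014837)
G(J) = 128059/674 + 2*J (G(J) = (-1/674 + (0 - (-190 - J))) + J = (-1/674 + (0 + (190 + J))) + J = (-1/674 + (190 + J)) + J = (128059/674 + J) + J = 128059/674 + 2*J)
(-61*40625 + G(m))/(693235 - 1020303) = (-61*40625 + (128059/674 + 2*1445))/(693235 - 1020303) = (-2478125 + (128059/674 + 2890))/(-327068) = (-2478125 + 2075919/674)*(-1/327068) = -1668180331/674*(-1/327068) = 1668180331/220443832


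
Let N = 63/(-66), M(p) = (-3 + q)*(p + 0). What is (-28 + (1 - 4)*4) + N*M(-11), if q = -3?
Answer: -103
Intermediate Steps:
M(p) = -6*p (M(p) = (-3 - 3)*(p + 0) = -6*p)
N = -21/22 (N = 63*(-1/66) = -21/22 ≈ -0.95455)
(-28 + (1 - 4)*4) + N*M(-11) = (-28 + (1 - 4)*4) - (-63)*(-11)/11 = (-28 - 3*4) - 21/22*66 = (-28 - 12) - 63 = -40 - 63 = -103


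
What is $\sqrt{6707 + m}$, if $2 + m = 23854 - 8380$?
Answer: $\sqrt{22179} \approx 148.93$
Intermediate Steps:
$m = 15472$ ($m = -2 + \left(23854 - 8380\right) = -2 + 15474 = 15472$)
$\sqrt{6707 + m} = \sqrt{6707 + 15472} = \sqrt{22179}$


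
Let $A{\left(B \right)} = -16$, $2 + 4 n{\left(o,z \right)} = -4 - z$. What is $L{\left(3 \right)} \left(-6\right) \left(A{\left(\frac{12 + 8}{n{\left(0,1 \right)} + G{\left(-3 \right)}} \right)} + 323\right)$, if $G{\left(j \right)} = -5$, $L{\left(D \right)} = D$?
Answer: $-5526$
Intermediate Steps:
$n{\left(o,z \right)} = - \frac{3}{2} - \frac{z}{4}$ ($n{\left(o,z \right)} = - \frac{1}{2} + \frac{-4 - z}{4} = - \frac{1}{2} - \left(1 + \frac{z}{4}\right) = - \frac{3}{2} - \frac{z}{4}$)
$L{\left(3 \right)} \left(-6\right) \left(A{\left(\frac{12 + 8}{n{\left(0,1 \right)} + G{\left(-3 \right)}} \right)} + 323\right) = 3 \left(-6\right) \left(-16 + 323\right) = \left(-18\right) 307 = -5526$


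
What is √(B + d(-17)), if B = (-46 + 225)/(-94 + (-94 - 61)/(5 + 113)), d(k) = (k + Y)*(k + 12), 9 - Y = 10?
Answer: 2*√2786747919/11247 ≈ 9.3873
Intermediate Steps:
Y = -1 (Y = 9 - 1*10 = 9 - 10 = -1)
d(k) = (-1 + k)*(12 + k) (d(k) = (k - 1)*(k + 12) = (-1 + k)*(12 + k))
B = -21122/11247 (B = 179/(-94 - 155/118) = 179/(-11247/118) = 179*(-118/11247) = -21122/11247 ≈ -1.8780)
√(B + d(-17)) = √(-21122/11247 + (-12 + (-17)² + 11*(-17))) = √(-21122/11247 + (-12 + 289 - 187)) = √(-21122/11247 + 90) = √(991108/11247) = 2*√2786747919/11247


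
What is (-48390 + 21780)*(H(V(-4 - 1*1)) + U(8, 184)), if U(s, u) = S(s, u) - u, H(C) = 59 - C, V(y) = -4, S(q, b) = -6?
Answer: 3379470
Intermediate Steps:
U(s, u) = -6 - u
(-48390 + 21780)*(H(V(-4 - 1*1)) + U(8, 184)) = (-48390 + 21780)*((59 - 1*(-4)) + (-6 - 1*184)) = -26610*((59 + 4) + (-6 - 184)) = -26610*(63 - 190) = -26610*(-127) = 3379470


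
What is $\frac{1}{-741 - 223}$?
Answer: $- \frac{1}{964} \approx -0.0010373$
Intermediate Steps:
$\frac{1}{-741 - 223} = \frac{1}{-964} = - \frac{1}{964}$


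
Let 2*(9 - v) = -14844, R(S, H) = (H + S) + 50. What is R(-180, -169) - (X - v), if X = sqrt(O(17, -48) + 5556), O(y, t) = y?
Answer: 7132 - sqrt(5573) ≈ 7057.3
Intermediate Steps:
R(S, H) = 50 + H + S
v = 7431 (v = 9 - 1/2*(-14844) = 9 + 7422 = 7431)
X = sqrt(5573) (X = sqrt(17 + 5556) = sqrt(5573) ≈ 74.653)
R(-180, -169) - (X - v) = (50 - 169 - 180) - (sqrt(5573) - 1*7431) = -299 - (sqrt(5573) - 7431) = -299 - (-7431 + sqrt(5573)) = -299 + (7431 - sqrt(5573)) = 7132 - sqrt(5573)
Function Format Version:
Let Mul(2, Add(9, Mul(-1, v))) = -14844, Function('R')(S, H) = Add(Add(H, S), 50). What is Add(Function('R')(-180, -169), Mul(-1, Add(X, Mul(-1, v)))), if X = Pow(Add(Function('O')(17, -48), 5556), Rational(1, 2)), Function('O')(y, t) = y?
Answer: Add(7132, Mul(-1, Pow(5573, Rational(1, 2)))) ≈ 7057.3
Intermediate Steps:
Function('R')(S, H) = Add(50, H, S)
v = 7431 (v = Add(9, Mul(Rational(-1, 2), -14844)) = Add(9, 7422) = 7431)
X = Pow(5573, Rational(1, 2)) (X = Pow(Add(17, 5556), Rational(1, 2)) = Pow(5573, Rational(1, 2)) ≈ 74.653)
Add(Function('R')(-180, -169), Mul(-1, Add(X, Mul(-1, v)))) = Add(Add(50, -169, -180), Mul(-1, Add(Pow(5573, Rational(1, 2)), Mul(-1, 7431)))) = Add(-299, Mul(-1, Add(Pow(5573, Rational(1, 2)), -7431))) = Add(-299, Mul(-1, Add(-7431, Pow(5573, Rational(1, 2))))) = Add(-299, Add(7431, Mul(-1, Pow(5573, Rational(1, 2))))) = Add(7132, Mul(-1, Pow(5573, Rational(1, 2))))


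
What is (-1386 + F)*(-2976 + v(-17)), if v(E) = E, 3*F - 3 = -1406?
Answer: 16644073/3 ≈ 5.5480e+6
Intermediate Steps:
F = -1403/3 (F = 1 + (1/3)*(-1406) = 1 - 1406/3 = -1403/3 ≈ -467.67)
(-1386 + F)*(-2976 + v(-17)) = (-1386 - 1403/3)*(-2976 - 17) = -5561/3*(-2993) = 16644073/3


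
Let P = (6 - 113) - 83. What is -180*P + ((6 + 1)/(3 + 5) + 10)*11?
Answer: 274557/8 ≈ 34320.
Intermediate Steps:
P = -190 (P = -107 - 83 = -190)
-180*P + ((6 + 1)/(3 + 5) + 10)*11 = -180*(-190) + ((6 + 1)/(3 + 5) + 10)*11 = 34200 + (7/8 + 10)*11 = 34200 + (87/8)*11 = 34200 + 957/8 = 274557/8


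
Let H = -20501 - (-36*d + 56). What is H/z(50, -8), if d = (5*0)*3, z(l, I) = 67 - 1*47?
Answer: -20557/20 ≈ -1027.8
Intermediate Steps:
z(l, I) = 20 (z(l, I) = 67 - 47 = 20)
d = 0 (d = 0*3 = 0)
H = -20557 (H = -20501 - (-36*0 + 56) = -20501 - (0 + 56) = -20501 - 1*56 = -20501 - 56 = -20557)
H/z(50, -8) = -20557/20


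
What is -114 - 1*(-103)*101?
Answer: 10289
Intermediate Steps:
-114 - 1*(-103)*101 = -114 + 103*101 = -114 + 10403 = 10289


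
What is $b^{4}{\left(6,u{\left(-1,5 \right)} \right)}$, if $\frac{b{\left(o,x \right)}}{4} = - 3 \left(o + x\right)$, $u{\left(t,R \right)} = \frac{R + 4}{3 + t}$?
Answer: $252047376$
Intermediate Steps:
$u{\left(t,R \right)} = \frac{4 + R}{3 + t}$
$b{\left(o,x \right)} = - 12 o - 12 x$ ($b{\left(o,x \right)} = 4 \left(- 3 \left(o + x\right)\right) = 4 \left(- 3 o - 3 x\right) = - 12 o - 12 x$)
$b^{4}{\left(6,u{\left(-1,5 \right)} \right)} = \left(\left(-12\right) 6 - 12 \frac{4 + 5}{3 - 1}\right)^{4} = \left(-72 - 12 \cdot \frac{1}{2} \cdot 9\right)^{4} = \left(-72 - 54\right)^{4} = \left(-126\right)^{4} = 252047376$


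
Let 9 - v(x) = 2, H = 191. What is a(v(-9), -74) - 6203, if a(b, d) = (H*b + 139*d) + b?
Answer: -15145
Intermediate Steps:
v(x) = 7 (v(x) = 9 - 1*2 = 9 - 2 = 7)
a(b, d) = 139*d + 192*b (a(b, d) = (191*b + 139*d) + b = (139*d + 191*b) + b = 139*d + 192*b)
a(v(-9), -74) - 6203 = (139*(-74) + 192*7) - 6203 = (-10286 + 1344) - 6203 = -8942 - 6203 = -15145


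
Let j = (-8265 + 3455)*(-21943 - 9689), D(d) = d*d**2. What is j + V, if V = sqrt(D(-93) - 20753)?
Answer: 152149920 + I*sqrt(825110) ≈ 1.5215e+8 + 908.36*I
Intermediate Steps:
D(d) = d**3
V = I*sqrt(825110) (V = sqrt((-93)**3 - 20753) = sqrt(-804357 - 20753) = sqrt(-825110) = I*sqrt(825110) ≈ 908.36*I)
j = 152149920 (j = -4810*(-31632) = 152149920)
j + V = 152149920 + I*sqrt(825110)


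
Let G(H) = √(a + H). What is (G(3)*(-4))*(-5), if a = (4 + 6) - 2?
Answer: 20*√11 ≈ 66.333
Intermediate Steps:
a = 8 (a = 10 - 2 = 8)
G(H) = √(8 + H)
(G(3)*(-4))*(-5) = (√(8 + 3)*(-4))*(-5) = (√11*(-4))*(-5) = -4*√11*(-5) = 20*√11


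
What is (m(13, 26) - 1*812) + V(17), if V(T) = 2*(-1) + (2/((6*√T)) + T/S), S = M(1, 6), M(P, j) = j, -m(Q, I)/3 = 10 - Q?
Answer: -4813/6 + √17/51 ≈ -802.09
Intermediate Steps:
m(Q, I) = -30 + 3*Q (m(Q, I) = -3*(10 - Q) = -30 + 3*Q)
S = 6
V(T) = -2 + 1/(3*√T) + T/6 (V(T) = 2*(-1) + (2/((6*√T)) + T/6) = -2 + (2*(1/(6*√T)) + T*(⅙)) = -2 + (1/(3*√T) + T/6) = -2 + 1/(3*√T) + T/6)
(m(13, 26) - 1*812) + V(17) = ((-30 + 3*13) - 1*812) + (-2 + 1/(3*√17) + (⅙)*17) = ((-30 + 39) - 812) + (-2 + (√17/17)/3 + 17/6) = (9 - 812) + (-2 + √17/51 + 17/6) = -803 + (⅚ + √17/51) = -4813/6 + √17/51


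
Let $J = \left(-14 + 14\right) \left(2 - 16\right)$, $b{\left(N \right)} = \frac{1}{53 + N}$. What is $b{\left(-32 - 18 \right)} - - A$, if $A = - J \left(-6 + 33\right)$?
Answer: $\frac{1}{3} \approx 0.33333$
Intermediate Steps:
$J = 0$ ($J = 0 \left(-14\right) = 0$)
$A = 0$ ($A = - 0 \left(-6 + 33\right) = - 0 \cdot 27 = \left(-1\right) 0 = 0$)
$b{\left(-32 - 18 \right)} - - A = \frac{1}{53 - 50} - \left(-1\right) 0 = \frac{1}{53 - 50} - 0 = \frac{1}{53 - 50} + 0 = \frac{1}{3} + 0 = \frac{1}{3}$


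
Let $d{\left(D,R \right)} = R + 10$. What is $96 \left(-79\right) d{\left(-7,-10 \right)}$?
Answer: $0$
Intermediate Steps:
$d{\left(D,R \right)} = 10 + R$
$96 \left(-79\right) d{\left(-7,-10 \right)} = 96 \left(-79\right) \left(10 - 10\right) = \left(-7584\right) 0 = 0$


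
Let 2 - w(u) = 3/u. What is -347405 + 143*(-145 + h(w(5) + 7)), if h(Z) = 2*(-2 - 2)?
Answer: -369284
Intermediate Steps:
w(u) = 2 - 3/u
h(Z) = -8 (h(Z) = 2*(-4) = -8)
-347405 + 143*(-145 + h(w(5) + 7)) = -347405 + 143*(-145 - 8) = -347405 + 143*(-153) = -347405 - 21879 = -369284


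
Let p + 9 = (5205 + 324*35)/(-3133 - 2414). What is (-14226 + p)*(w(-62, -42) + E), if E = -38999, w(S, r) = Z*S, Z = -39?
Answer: 963032503430/1849 ≈ 5.2084e+8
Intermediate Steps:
w(S, r) = -39*S
p = -22156/1849 (p = -9 + (5205 + 324*35)/(-3133 - 2414) = -9 + (5205 + 11340)/(-5547) = -9 + 16545*(-1/5547) = -9 - 5515/1849 = -22156/1849 ≈ -11.983)
(-14226 + p)*(w(-62, -42) + E) = (-14226 - 22156/1849)*(-39*(-62) - 38999) = -26326030*(2418 - 38999)/1849 = -26326030/1849*(-36581) = 963032503430/1849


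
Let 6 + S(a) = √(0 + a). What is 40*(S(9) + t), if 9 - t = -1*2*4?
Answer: 560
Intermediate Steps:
t = 17 (t = 9 - (-1*2)*4 = 9 - (-2)*4 = 9 - 1*(-8) = 9 + 8 = 17)
S(a) = -6 + √a (S(a) = -6 + √(0 + a) = -6 + √a)
40*(S(9) + t) = 40*((-6 + √9) + 17) = 40*((-6 + 3) + 17) = 40*(-3 + 17) = 40*14 = 560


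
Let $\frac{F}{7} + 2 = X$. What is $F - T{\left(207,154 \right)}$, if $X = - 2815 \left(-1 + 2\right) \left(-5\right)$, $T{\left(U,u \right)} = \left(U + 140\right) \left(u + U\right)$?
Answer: $-26756$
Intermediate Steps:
$T{\left(U,u \right)} = \left(140 + U\right) \left(U + u\right)$
$X = 14075$ ($X = - 2815 \cdot 1 \left(-5\right) = \left(-2815\right) \left(-5\right) = 14075$)
$F = 98511$ ($F = -14 + 7 \cdot 14075 = -14 + 98525 = 98511$)
$F - T{\left(207,154 \right)} = 98511 - \left(207^{2} + 140 \cdot 207 + 140 \cdot 154 + 207 \cdot 154\right) = 98511 - \left(42849 + 28980 + 21560 + 31878\right) = 98511 - 125267 = -26756$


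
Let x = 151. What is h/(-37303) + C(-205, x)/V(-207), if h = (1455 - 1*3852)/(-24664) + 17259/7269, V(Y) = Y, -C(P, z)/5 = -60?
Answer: -31848024588041/21974132395272 ≈ -1.4493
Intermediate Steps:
C(P, z) = 300 (C(P, z) = -5*(-60) = 300)
h = 147699923/59760872 (h = (1455 - 3852)*(-1/24664) + 17259*(1/7269) = -2397*(-1/24664) + 5753/2423 = 2397/24664 + 5753/2423 = 147699923/59760872 ≈ 2.4715)
h/(-37303) + C(-205, x)/V(-207) = (147699923/59760872)/(-37303) + 300/(-207) = (147699923/59760872)*(-1/37303) + 300*(-1/207) = -21099989/318465686888 - 100/69 = -31848024588041/21974132395272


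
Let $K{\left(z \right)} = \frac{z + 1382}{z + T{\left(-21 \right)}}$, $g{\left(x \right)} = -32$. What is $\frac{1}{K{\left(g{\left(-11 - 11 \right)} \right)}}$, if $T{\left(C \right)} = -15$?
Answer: $- \frac{47}{1350} \approx -0.034815$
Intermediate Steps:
$K{\left(z \right)} = \frac{1382 + z}{-15 + z}$ ($K{\left(z \right)} = \frac{z + 1382}{z - 15} = \frac{1382 + z}{-15 + z}$)
$\frac{1}{K{\left(g{\left(-11 - 11 \right)} \right)}} = \frac{1}{\frac{1}{-15 - 32} \left(1382 - 32\right)} = \frac{1}{\frac{1}{-47} \cdot 1350} = \frac{1}{\left(- \frac{1}{47}\right) 1350} = \frac{1}{- \frac{1350}{47}} = - \frac{47}{1350}$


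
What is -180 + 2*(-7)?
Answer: -194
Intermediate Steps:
-180 + 2*(-7) = -36*5 - 14 = -180 - 14 = -194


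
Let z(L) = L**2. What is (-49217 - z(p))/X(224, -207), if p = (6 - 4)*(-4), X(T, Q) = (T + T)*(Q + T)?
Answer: -49281/7616 ≈ -6.4707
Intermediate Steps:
X(T, Q) = 2*T*(Q + T) (X(T, Q) = (2*T)*(Q + T) = 2*T*(Q + T))
p = -8 (p = 2*(-4) = -8)
(-49217 - z(p))/X(224, -207) = (-49217 - 1*(-8)**2)/((2*224*(-207 + 224))) = (-49217 - 1*64)/((2*224*17)) = (-49217 - 64)/7616 = -49281*1/7616 = -49281/7616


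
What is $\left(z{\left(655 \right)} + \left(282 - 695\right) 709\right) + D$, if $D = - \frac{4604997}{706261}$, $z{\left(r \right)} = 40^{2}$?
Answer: $- \frac{205679814634}{706261} \approx -2.9122 \cdot 10^{5}$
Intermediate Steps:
$z{\left(r \right)} = 1600$
$D = - \frac{4604997}{706261}$ ($D = \left(-4604997\right) \frac{1}{706261} = - \frac{4604997}{706261} \approx -6.5202$)
$\left(z{\left(655 \right)} + \left(282 - 695\right) 709\right) + D = \left(1600 + \left(282 - 695\right) 709\right) - \frac{4604997}{706261} = \left(1600 - 292817\right) - \frac{4604997}{706261} = -291217 - \frac{4604997}{706261} = - \frac{205679814634}{706261}$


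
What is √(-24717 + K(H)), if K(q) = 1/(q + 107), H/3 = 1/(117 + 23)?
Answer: I*√5548724375593/14983 ≈ 157.22*I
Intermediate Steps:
H = 3/140 (H = 3/(117 + 23) = 3/140 ≈ 0.021429)
K(q) = 1/(107 + q)
√(-24717 + K(H)) = √(-24717 + 1/(107 + 3/140)) = √(-24717 + 1/(14983/140)) = √(-24717 + 140/14983) = √(-370334671/14983) = I*√5548724375593/14983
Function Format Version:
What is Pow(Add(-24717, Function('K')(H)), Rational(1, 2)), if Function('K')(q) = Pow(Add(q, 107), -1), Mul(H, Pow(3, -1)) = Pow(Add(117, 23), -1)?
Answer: Mul(Rational(1, 14983), I, Pow(5548724375593, Rational(1, 2))) ≈ Mul(157.22, I)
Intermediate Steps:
H = Rational(3, 140) (H = Mul(3, Pow(Add(117, 23), -1)) = Mul(3, Pow(140, -1)) = Mul(3, Rational(1, 140)) = Rational(3, 140) ≈ 0.021429)
Function('K')(q) = Pow(Add(107, q), -1)
Pow(Add(-24717, Function('K')(H)), Rational(1, 2)) = Pow(Add(-24717, Pow(Add(107, Rational(3, 140)), -1)), Rational(1, 2)) = Pow(Add(-24717, Pow(Rational(14983, 140), -1)), Rational(1, 2)) = Pow(Add(-24717, Rational(140, 14983)), Rational(1, 2)) = Pow(Rational(-370334671, 14983), Rational(1, 2)) = Mul(Rational(1, 14983), I, Pow(5548724375593, Rational(1, 2)))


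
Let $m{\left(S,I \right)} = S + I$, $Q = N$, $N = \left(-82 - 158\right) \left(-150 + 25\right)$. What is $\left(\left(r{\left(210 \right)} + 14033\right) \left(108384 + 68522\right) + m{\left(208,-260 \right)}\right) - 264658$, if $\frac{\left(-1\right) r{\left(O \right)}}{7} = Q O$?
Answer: $-7799072342812$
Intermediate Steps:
$N = 30000$ ($N = \left(-240\right) \left(-125\right) = 30000$)
$Q = 30000$
$m{\left(S,I \right)} = I + S$
$r{\left(O \right)} = - 210000 O$ ($r{\left(O \right)} = - 7 \cdot 30000 O = - 210000 O$)
$\left(\left(r{\left(210 \right)} + 14033\right) \left(108384 + 68522\right) + m{\left(208,-260 \right)}\right) - 264658 = \left(\left(\left(-210000\right) 210 + 14033\right) \left(108384 + 68522\right) + \left(-260 + 208\right)\right) - 264658 = \left(\left(-44100000 + 14033\right) 176906 - 52\right) - 264658 = \left(\left(-44085967\right) 176906 - 52\right) - 264658 = \left(-7799072078102 - 52\right) - 264658 = -7799072078154 - 264658 = -7799072342812$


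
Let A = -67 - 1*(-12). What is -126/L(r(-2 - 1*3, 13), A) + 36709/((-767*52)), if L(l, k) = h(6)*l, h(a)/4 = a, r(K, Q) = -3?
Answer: 8272/9971 ≈ 0.82961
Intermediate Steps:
A = -55 (A = -67 + 12 = -55)
h(a) = 4*a
L(l, k) = 24*l (L(l, k) = (4*6)*l = 24*l)
-126/L(r(-2 - 1*3, 13), A) + 36709/((-767*52)) = -126/(24*(-3)) + 36709/((-767*52)) = -126/(-72) + 36709/(-39884) = -126*(-1/72) + 36709*(-1/39884) = 7/4 - 36709/39884 = 8272/9971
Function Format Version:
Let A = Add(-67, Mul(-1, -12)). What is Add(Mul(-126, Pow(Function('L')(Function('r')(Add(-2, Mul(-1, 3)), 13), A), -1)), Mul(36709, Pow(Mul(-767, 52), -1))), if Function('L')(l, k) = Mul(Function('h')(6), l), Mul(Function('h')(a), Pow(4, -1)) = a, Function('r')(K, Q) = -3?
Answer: Rational(8272, 9971) ≈ 0.82961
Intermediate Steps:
A = -55 (A = Add(-67, 12) = -55)
Function('h')(a) = Mul(4, a)
Function('L')(l, k) = Mul(24, l) (Function('L')(l, k) = Mul(Mul(4, 6), l) = Mul(24, l))
Add(Mul(-126, Pow(Function('L')(Function('r')(Add(-2, Mul(-1, 3)), 13), A), -1)), Mul(36709, Pow(Mul(-767, 52), -1))) = Add(Mul(-126, Pow(Mul(24, -3), -1)), Mul(36709, Pow(Mul(-767, 52), -1))) = Add(Mul(-126, Pow(-72, -1)), Mul(36709, Pow(-39884, -1))) = Add(Mul(-126, Rational(-1, 72)), Mul(36709, Rational(-1, 39884))) = Add(Rational(7, 4), Rational(-36709, 39884)) = Rational(8272, 9971)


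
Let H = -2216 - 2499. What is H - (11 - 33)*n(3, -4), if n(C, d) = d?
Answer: -4803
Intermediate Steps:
H = -4715
H - (11 - 33)*n(3, -4) = -4715 - (11 - 33)*(-4) = -4715 - (-22)*(-4) = -4715 - 1*88 = -4715 - 88 = -4803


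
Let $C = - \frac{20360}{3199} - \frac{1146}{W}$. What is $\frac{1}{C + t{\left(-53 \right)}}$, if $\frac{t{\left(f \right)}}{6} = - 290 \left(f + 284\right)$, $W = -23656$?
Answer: $- \frac{37837772}{15208753062733} \approx -2.4879 \cdot 10^{-6}$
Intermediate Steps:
$C = - \frac{238985053}{37837772}$ ($C = - \frac{20360}{3199} - \frac{1146}{-23656} = \left(-20360\right) \frac{1}{3199} - - \frac{573}{11828} = - \frac{20360}{3199} + \frac{573}{11828} = - \frac{238985053}{37837772} \approx -6.316$)
$t{\left(f \right)} = -494160 - 1740 f$ ($t{\left(f \right)} = 6 \left(- 290 \left(f + 284\right)\right) = 6 \left(- 290 \left(284 + f\right)\right) = 6 \left(-82360 - 290 f\right) = -494160 - 1740 f$)
$\frac{1}{C + t{\left(-53 \right)}} = \frac{1}{- \frac{238985053}{37837772} - 401940} = \frac{1}{- \frac{15208753062733}{37837772}} = - \frac{37837772}{15208753062733}$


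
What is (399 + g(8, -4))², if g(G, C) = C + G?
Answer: 162409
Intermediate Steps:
(399 + g(8, -4))² = (399 + (-4 + 8))² = (399 + 4)² = 403² = 162409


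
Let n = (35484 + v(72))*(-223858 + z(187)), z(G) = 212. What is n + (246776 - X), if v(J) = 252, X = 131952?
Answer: -7992098632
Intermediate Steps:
n = -7992213456 (n = (35484 + 252)*(-223858 + 212) = 35736*(-223646) = -7992213456)
n + (246776 - X) = -7992213456 + (246776 - 1*131952) = -7992213456 + (246776 - 131952) = -7992213456 + 114824 = -7992098632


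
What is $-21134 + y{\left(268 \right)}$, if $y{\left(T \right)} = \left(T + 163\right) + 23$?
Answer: $-20680$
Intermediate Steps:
$y{\left(T \right)} = 186 + T$ ($y{\left(T \right)} = \left(163 + T\right) + 23 = 186 + T$)
$-21134 + y{\left(268 \right)} = -21134 + \left(186 + 268\right) = -21134 + 454 = -20680$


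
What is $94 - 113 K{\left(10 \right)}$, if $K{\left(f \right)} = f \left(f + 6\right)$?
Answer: $-17986$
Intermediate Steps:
$K{\left(f \right)} = f \left(6 + f\right)$
$94 - 113 K{\left(10 \right)} = 94 - 113 \cdot 10 \left(6 + 10\right) = 94 - 113 \cdot 10 \cdot 16 = 94 - 18080 = -17986$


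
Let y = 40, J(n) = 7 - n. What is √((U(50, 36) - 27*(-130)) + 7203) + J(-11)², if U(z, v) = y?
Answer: 324 + √10753 ≈ 427.70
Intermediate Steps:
U(z, v) = 40
√((U(50, 36) - 27*(-130)) + 7203) + J(-11)² = √((40 - 27*(-130)) + 7203) + (7 - 1*(-11))² = √((40 + 3510) + 7203) + (7 + 11)² = √(3550 + 7203) + 18² = √10753 + 324 = 324 + √10753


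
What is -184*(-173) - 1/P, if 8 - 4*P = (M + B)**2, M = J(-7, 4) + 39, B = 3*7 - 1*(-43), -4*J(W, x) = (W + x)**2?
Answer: 5165728856/162281 ≈ 31832.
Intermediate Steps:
J(W, x) = -(W + x)**2/4
B = 64 (B = 21 + 43 = 64)
M = 147/4 (M = -(-7 + 4)**2/4 + 39 = -1/4*(-3)**2 + 39 = -1/4*9 + 39 = -9/4 + 39 = 147/4 ≈ 36.750)
P = -162281/64 (P = 2 - (147/4 + 64)**2/4 = 2 - (403/4)**2/4 = 2 - 1/4*162409/16 = 2 - 162409/64 = -162281/64 ≈ -2535.6)
-184*(-173) - 1/P = -184*(-173) - 1/(-162281/64) = 31832 - 1*(-64/162281) = 31832 + 64/162281 = 5165728856/162281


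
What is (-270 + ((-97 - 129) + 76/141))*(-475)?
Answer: 33183500/141 ≈ 2.3534e+5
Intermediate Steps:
(-270 + ((-97 - 129) + 76/141))*(-475) = (-270 + (-226 + 76*(1/141)))*(-475) = (-270 + (-226 + 76/141))*(-475) = (-270 - 31790/141)*(-475) = -69860/141*(-475) = 33183500/141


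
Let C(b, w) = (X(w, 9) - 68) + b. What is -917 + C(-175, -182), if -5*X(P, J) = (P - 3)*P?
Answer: -7894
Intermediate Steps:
X(P, J) = -P*(-3 + P)/5 (X(P, J) = -(P - 3)*P/5 = -(-3 + P)*P/5 = -P*(-3 + P)/5)
C(b, w) = -68 + b + w*(3 - w)/5 (C(b, w) = (w*(3 - w)/5 - 68) + b = (-68 + w*(3 - w)/5) + b = -68 + b + w*(3 - w)/5)
-917 + C(-175, -182) = -917 + (-68 - 175 - ⅕*(-182)*(-3 - 182)) = -917 + (-68 - 175 - ⅕*(-182)*(-185)) = -917 + (-68 - 175 - 6734) = -917 - 6977 = -7894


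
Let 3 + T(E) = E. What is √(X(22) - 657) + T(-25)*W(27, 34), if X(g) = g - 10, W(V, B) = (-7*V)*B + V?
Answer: 179172 + I*√645 ≈ 1.7917e+5 + 25.397*I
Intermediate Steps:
W(V, B) = V - 7*B*V (W(V, B) = -7*B*V + V = V - 7*B*V)
T(E) = -3 + E
X(g) = -10 + g
√(X(22) - 657) + T(-25)*W(27, 34) = √((-10 + 22) - 657) + (-3 - 25)*(27*(1 - 7*34)) = √(12 - 657) - 756*(1 - 238) = √(-645) - 756*(-237) = I*√645 - 28*(-6399) = I*√645 + 179172 = 179172 + I*√645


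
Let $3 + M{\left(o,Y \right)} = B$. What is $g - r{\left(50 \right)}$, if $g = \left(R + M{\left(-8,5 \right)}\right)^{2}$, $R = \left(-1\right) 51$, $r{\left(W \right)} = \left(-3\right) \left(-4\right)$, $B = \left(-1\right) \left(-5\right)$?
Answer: $2389$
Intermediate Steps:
$B = 5$
$r{\left(W \right)} = 12$
$M{\left(o,Y \right)} = 2$ ($M{\left(o,Y \right)} = -3 + 5 = 2$)
$R = -51$
$g = 2401$ ($g = \left(-51 + 2\right)^{2} = \left(-49\right)^{2} = 2401$)
$g - r{\left(50 \right)} = 2401 - 12 = 2389$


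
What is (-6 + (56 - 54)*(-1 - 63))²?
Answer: 17956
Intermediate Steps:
(-6 + (56 - 54)*(-1 - 63))² = (-6 + 2*(-64))² = (-6 - 128)² = (-134)² = 17956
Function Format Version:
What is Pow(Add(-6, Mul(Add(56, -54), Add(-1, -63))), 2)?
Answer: 17956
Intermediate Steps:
Pow(Add(-6, Mul(Add(56, -54), Add(-1, -63))), 2) = Pow(Add(-6, Mul(2, -64)), 2) = Pow(Add(-6, -128), 2) = Pow(-134, 2) = 17956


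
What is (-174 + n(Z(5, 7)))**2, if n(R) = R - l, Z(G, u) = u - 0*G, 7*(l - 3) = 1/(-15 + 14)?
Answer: 1413721/49 ≈ 28851.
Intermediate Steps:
l = 20/7 (l = 3 + 1/(7*(-15 + 14)) = 3 + (1/7)/(-1) = 3 + (1/7)*(-1) = 3 - 1/7 = 20/7 ≈ 2.8571)
Z(G, u) = u (Z(G, u) = u - 1*0 = u + 0 = u)
n(R) = -20/7 + R (n(R) = R - 1*20/7 = R - 20/7 = -20/7 + R)
(-174 + n(Z(5, 7)))**2 = (-174 + (-20/7 + 7))**2 = (-174 + 29/7)**2 = (-1189/7)**2 = 1413721/49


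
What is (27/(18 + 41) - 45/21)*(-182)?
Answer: 18096/59 ≈ 306.71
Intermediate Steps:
(27/(18 + 41) - 45/21)*(-182) = (27/59 - 45*1/21)*(-182) = (27*(1/59) - 15/7)*(-182) = (27/59 - 15/7)*(-182) = -696/413*(-182) = 18096/59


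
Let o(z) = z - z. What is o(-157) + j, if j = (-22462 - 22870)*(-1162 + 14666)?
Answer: -612163328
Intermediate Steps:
o(z) = 0
j = -612163328 (j = -45332*13504 = -612163328)
o(-157) + j = 0 - 612163328 = -612163328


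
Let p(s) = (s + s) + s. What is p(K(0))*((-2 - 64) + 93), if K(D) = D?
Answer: 0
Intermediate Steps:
p(s) = 3*s (p(s) = 2*s + s = 3*s)
p(K(0))*((-2 - 64) + 93) = (3*0)*((-2 - 64) + 93) = 0*(-66 + 93) = 0*27 = 0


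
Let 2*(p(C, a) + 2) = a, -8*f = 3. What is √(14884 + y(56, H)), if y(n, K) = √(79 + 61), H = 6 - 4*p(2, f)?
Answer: √(14884 + 2*√35) ≈ 122.05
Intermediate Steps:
f = -3/8 (f = -⅛*3 = -3/8 ≈ -0.37500)
p(C, a) = -2 + a/2
H = 59/4 (H = 6 - 4*(-2 + (½)*(-3/8)) = 6 - 4*(-2 - 3/16) = 6 - 4*(-35/16) = 6 + 35/4 = 59/4 ≈ 14.750)
y(n, K) = 2*√35 (y(n, K) = √140 = 2*√35)
√(14884 + y(56, H)) = √(14884 + 2*√35)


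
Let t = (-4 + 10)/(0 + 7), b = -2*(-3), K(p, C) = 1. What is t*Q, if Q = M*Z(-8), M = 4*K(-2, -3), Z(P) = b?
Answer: 144/7 ≈ 20.571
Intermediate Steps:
b = 6
Z(P) = 6
M = 4 (M = 4*1 = 4)
t = 6/7 ≈ 0.85714
Q = 24 (Q = 4*6 = 24)
t*Q = (6/7)*24 = 144/7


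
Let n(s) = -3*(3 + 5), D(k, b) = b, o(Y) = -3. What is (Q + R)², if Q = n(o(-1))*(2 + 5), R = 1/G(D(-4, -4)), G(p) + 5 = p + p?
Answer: 4774225/169 ≈ 28250.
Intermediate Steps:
n(s) = -24 (n(s) = -3*8 = -24)
G(p) = -5 + 2*p (G(p) = -5 + (p + p) = -5 + 2*p)
R = -1/13 (R = 1/(-5 + 2*(-4)) = 1/(-5 - 8) = 1/(-13) = -1/13 ≈ -0.076923)
Q = -168 (Q = -24*(2 + 5) = -24*7 = -168)
(Q + R)² = (-168 - 1/13)² = (-2185/13)² = 4774225/169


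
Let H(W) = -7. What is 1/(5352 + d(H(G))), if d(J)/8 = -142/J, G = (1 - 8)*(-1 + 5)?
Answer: 7/38600 ≈ 0.00018135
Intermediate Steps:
G = -28 (G = -7*4 = -28)
d(J) = -1136/J (d(J) = 8*(-142/J) = -1136/J)
1/(5352 + d(H(G))) = 1/(5352 - 1136/(-7)) = 1/(5352 - 1136*(-1/7)) = 1/(5352 + 1136/7) = 1/(38600/7) = 7/38600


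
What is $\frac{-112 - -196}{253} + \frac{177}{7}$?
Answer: $\frac{45369}{1771} \approx 25.618$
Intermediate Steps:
$\frac{-112 - -196}{253} + \frac{177}{7} = \left(-112 + 196\right) \frac{1}{253} + 177 \cdot \frac{1}{7} = 84 \cdot \frac{1}{253} + \frac{177}{7} = \frac{84}{253} + \frac{177}{7} = \frac{45369}{1771}$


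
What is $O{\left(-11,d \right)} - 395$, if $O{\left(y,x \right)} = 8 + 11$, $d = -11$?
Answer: $-376$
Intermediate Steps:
$O{\left(y,x \right)} = 19$
$O{\left(-11,d \right)} - 395 = 19 - 395 = -376$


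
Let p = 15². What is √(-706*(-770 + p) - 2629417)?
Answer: I*√2244647 ≈ 1498.2*I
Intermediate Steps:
p = 225
√(-706*(-770 + p) - 2629417) = √(-706*(-770 + 225) - 2629417) = √(-706*(-545) - 2629417) = √(384770 - 2629417) = √(-2244647) = I*√2244647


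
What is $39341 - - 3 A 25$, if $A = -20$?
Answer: $37841$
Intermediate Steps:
$39341 - - 3 A 25 = 39341 - \left(-3\right) \left(-20\right) 25 = 39341 - 60 \cdot 25 = 39341 - 1500 = 37841$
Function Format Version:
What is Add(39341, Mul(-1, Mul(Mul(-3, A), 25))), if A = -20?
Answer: 37841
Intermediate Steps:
Add(39341, Mul(-1, Mul(Mul(-3, A), 25))) = Add(39341, Mul(-1, Mul(Mul(-3, -20), 25))) = Add(39341, Mul(-1, Mul(60, 25))) = Add(39341, Mul(-1, 1500)) = Add(39341, -1500) = 37841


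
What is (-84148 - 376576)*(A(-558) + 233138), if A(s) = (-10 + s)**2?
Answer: -256052891688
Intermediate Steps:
(-84148 - 376576)*(A(-558) + 233138) = (-84148 - 376576)*((-10 - 558)**2 + 233138) = -460724*((-568)**2 + 233138) = -460724*(322624 + 233138) = -460724*555762 = -256052891688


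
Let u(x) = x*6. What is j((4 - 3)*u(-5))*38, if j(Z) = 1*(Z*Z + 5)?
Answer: 34390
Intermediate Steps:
u(x) = 6*x
j(Z) = 5 + Z² (j(Z) = 1*(Z² + 5) = 1*(5 + Z²) = 5 + Z²)
j((4 - 3)*u(-5))*38 = (5 + ((4 - 3)*(6*(-5)))²)*38 = (5 + (1*(-30))²)*38 = (5 + (-30)²)*38 = (5 + 900)*38 = 905*38 = 34390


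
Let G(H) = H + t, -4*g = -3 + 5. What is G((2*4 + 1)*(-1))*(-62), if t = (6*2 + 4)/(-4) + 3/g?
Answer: 1178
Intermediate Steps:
g = -½ (g = -(-3 + 5)/4 = -¼*2 = -½ ≈ -0.50000)
t = -10 (t = (6*2 + 4)/(-4) + 3/(-½) = (12 + 4)*(-¼) + 3*(-2) = 16*(-¼) - 6 = -4 - 6 = -10)
G(H) = -10 + H (G(H) = H - 10 = -10 + H)
G((2*4 + 1)*(-1))*(-62) = (-10 + (2*4 + 1)*(-1))*(-62) = (-10 + (8 + 1)*(-1))*(-62) = (-10 + 9*(-1))*(-62) = (-10 - 9)*(-62) = -19*(-62) = 1178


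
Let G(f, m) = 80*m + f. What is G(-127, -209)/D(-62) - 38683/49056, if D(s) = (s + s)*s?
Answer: -140480167/47142816 ≈ -2.9799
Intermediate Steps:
D(s) = 2*s² (D(s) = (2*s)*s = 2*s²)
G(f, m) = f + 80*m
G(-127, -209)/D(-62) - 38683/49056 = (-127 + 80*(-209))/((2*(-62)²)) - 38683/49056 = (-127 - 16720)/((2*3844)) - 38683*1/49056 = -16847/7688 - 38683/49056 = -140480167/47142816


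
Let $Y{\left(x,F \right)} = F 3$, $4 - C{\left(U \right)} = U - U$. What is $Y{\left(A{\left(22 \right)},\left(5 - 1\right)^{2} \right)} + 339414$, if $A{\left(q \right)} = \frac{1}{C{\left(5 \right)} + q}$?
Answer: $339462$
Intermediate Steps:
$C{\left(U \right)} = 4$ ($C{\left(U \right)} = 4 - \left(U - U\right) = 4 - 0 = 4 + 0 = 4$)
$A{\left(q \right)} = \frac{1}{4 + q}$
$Y{\left(x,F \right)} = 3 F$
$Y{\left(A{\left(22 \right)},\left(5 - 1\right)^{2} \right)} + 339414 = 3 \left(5 - 1\right)^{2} + 339414 = 3 \cdot 4^{2} + 339414 = 3 \cdot 16 + 339414 = 48 + 339414 = 339462$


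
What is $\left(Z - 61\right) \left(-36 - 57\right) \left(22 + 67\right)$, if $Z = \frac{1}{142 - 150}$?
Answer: $\frac{4047453}{8} \approx 5.0593 \cdot 10^{5}$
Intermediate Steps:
$Z = - \frac{1}{8}$ ($Z = \frac{1}{-8} = - \frac{1}{8} \approx -0.125$)
$\left(Z - 61\right) \left(-36 - 57\right) \left(22 + 67\right) = \left(- \frac{1}{8} - 61\right) \left(-36 - 57\right) \left(22 + 67\right) = - \frac{489 \left(\left(-93\right) 89\right)}{8} = \left(- \frac{489}{8}\right) \left(-8277\right) = \frac{4047453}{8}$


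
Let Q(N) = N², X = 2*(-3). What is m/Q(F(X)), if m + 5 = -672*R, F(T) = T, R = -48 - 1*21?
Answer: 46363/36 ≈ 1287.9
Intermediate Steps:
R = -69 (R = -48 - 21 = -69)
X = -6
m = 46363 (m = -5 - 672*(-69) = -5 + 46368 = 46363)
m/Q(F(X)) = 46363/((-6)²) = 46363/36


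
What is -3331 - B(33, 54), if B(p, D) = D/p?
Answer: -36659/11 ≈ -3332.6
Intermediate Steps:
-3331 - B(33, 54) = -3331 - 54/33 = -3331 - 1*18/11 = -3331 - 18/11 = -36659/11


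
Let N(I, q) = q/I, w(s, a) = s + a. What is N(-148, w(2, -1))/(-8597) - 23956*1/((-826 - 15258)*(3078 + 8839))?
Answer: 7668058341/60969081803492 ≈ 0.00012577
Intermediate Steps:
w(s, a) = a + s
N(-148, w(2, -1))/(-8597) - 23956*1/((-826 - 15258)*(3078 + 8839)) = ((-1 + 2)/(-148))/(-8597) - 23956*1/((-826 - 15258)*(3078 + 8839)) = (1*(-1/148))*(-1/8597) - 23956/(11917*(-16084)) = -1/148*(-1/8597) - 23956/(-191673028) = 1/1272356 - 23956*(-1/191673028) = 1/1272356 + 5989/47918257 = 7668058341/60969081803492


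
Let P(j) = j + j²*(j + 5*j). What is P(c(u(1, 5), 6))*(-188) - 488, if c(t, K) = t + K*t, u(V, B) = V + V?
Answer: -3098352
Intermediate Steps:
u(V, B) = 2*V
P(j) = j + 6*j³ (P(j) = j + j²*(6*j) = j + 6*j³)
P(c(u(1, 5), 6))*(-188) - 488 = ((2*1)*(1 + 6) + 6*((2*1)*(1 + 6))³)*(-188) - 488 = (2*7 + 6*(2*7)³)*(-188) - 488 = (14 + 6*14³)*(-188) - 488 = (14 + 6*2744)*(-188) - 488 = (14 + 16464)*(-188) - 488 = 16478*(-188) - 488 = -3097864 - 488 = -3098352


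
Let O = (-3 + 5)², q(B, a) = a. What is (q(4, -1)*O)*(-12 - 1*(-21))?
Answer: -36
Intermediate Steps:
O = 4 (O = 2² = 4)
(q(4, -1)*O)*(-12 - 1*(-21)) = (-1*4)*(-12 - 1*(-21)) = -4*(-12 + 21) = -4*9 = -36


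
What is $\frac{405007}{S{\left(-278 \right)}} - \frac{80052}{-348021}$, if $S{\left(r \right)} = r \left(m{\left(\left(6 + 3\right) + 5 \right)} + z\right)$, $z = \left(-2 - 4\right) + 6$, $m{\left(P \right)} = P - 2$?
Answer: $- \frac{15631543075}{128999784} \approx -121.17$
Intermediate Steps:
$m{\left(P \right)} = -2 + P$
$z = 0$ ($z = -6 + 6 = 0$)
$S{\left(r \right)} = 12 r$ ($S{\left(r \right)} = r \left(\left(-2 + \left(\left(6 + 3\right) + 5\right)\right) + 0\right) = r \left(\left(-2 + \left(9 + 5\right)\right) + 0\right) = r \left(\left(-2 + 14\right) + 0\right) = r \left(12 + 0\right) = r 12 = 12 r$)
$\frac{405007}{S{\left(-278 \right)}} - \frac{80052}{-348021} = \frac{405007}{12 \left(-278\right)} - \frac{80052}{-348021} = \frac{405007}{-3336} - - \frac{26684}{116007} = 405007 \left(- \frac{1}{3336}\right) + \frac{26684}{116007} = - \frac{405007}{3336} + \frac{26684}{116007} = - \frac{15631543075}{128999784}$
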